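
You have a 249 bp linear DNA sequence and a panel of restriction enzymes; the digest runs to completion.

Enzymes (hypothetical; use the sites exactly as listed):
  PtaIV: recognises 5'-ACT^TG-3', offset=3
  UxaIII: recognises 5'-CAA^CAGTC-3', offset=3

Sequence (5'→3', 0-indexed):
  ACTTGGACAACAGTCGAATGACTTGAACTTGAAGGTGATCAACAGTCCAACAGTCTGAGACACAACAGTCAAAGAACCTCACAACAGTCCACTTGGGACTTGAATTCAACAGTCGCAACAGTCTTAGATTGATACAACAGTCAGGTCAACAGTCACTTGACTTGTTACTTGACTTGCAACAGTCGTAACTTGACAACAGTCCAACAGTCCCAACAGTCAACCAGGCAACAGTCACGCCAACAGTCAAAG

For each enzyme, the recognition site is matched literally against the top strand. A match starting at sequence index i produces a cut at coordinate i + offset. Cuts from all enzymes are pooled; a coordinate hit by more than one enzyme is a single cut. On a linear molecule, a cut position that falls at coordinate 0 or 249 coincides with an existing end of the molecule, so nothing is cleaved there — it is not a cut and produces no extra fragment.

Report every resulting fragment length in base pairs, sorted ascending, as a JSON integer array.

Scan for sites:
  PtaIV ACTTG/3: at [0, 20, 26, 90, 97, 154, 159, 166, 171, 187] ⇒ [3, 23, 29, 93, 100, 157, 162, 169, 174, 190]
  UxaIII CAACAGTC/3: at [7, 39, 47, 62, 81, 106, 115, 134, 146, 176, 193, 201, 210, 225, 237] ⇒ [10, 42, 50, 65, 84, 109, 118, 137, 149, 179, 196, 204, 213, 228, 240]

Pooled cuts: [3, 10, 23, 29, 42, 50, 65, 84, 93, 100, 109, 118, 137, 149, 157, 162, 169, 174, 179, 190, 196, 204, 213, 228, 240]

Fragment lengths:
  [0,3): 3 bp
  [3,10): 7 bp
  [10,23): 13 bp
  [23,29): 6 bp
  [29,42): 13 bp
  [42,50): 8 bp
  [50,65): 15 bp
  [65,84): 19 bp
  [84,93): 9 bp
  [93,100): 7 bp
  [100,109): 9 bp
  [109,118): 9 bp
  [118,137): 19 bp
  [137,149): 12 bp
  [149,157): 8 bp
  [157,162): 5 bp
  [162,169): 7 bp
  [169,174): 5 bp
  [174,179): 5 bp
  [179,190): 11 bp
  [190,196): 6 bp
  [196,204): 8 bp
  [204,213): 9 bp
  [213,228): 15 bp
  [228,240): 12 bp
  [240,249): 9 bp

[3,5,5,5,6,6,7,7,7,8,8,8,9,9,9,9,9,11,12,12,13,13,15,15,19,19]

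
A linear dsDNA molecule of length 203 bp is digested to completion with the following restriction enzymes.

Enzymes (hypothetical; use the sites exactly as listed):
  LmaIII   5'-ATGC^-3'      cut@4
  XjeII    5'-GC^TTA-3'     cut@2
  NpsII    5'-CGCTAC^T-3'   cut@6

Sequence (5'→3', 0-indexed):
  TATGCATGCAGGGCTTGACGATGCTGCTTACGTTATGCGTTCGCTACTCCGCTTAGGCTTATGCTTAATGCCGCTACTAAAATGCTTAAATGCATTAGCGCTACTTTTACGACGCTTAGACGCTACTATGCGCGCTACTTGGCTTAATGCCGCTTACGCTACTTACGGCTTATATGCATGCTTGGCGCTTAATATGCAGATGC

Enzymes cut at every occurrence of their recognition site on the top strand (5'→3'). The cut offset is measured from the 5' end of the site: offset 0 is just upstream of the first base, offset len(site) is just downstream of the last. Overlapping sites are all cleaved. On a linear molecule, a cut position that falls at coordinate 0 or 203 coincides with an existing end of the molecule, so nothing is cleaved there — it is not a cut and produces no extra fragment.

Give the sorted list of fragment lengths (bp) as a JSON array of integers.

[3,3,4,4,5,5,5,5,6,6,6,6,7,7,7,7,7,8,8,8,9,9,9,11,11,11,11,15]

Site scan:
  LmaIII (ATGC, off=4): starts [1, 5, 20, 34, 60, 67, 81, 89, 127, 146, 173, 177, 193, 199] → cuts [5, 9, 24, 38, 64, 71, 85, 93, 131, 150, 177, 181, 197] (position 203 is a terminus of the linear molecule — no cut)
  XjeII (GCTTA, off=2): starts [25, 50, 56, 62, 83, 113, 141, 151, 167, 186] → cuts [27, 52, 58, 64, 85, 115, 143, 153, 169, 188]
  NpsII (CGCTACT, off=6): starts [41, 71, 98, 120, 132, 156] → cuts [47, 77, 104, 126, 138, 162]

Pooled cuts: [5, 9, 24, 27, 38, 47, 52, 58, 64, 71, 77, 85, 93, 104, 115, 126, 131, 138, 143, 150, 153, 162, 169, 177, 181, 188, 197]

Fragment lengths:
  [0,5): 5 bp
  [5,9): 4 bp
  [9,24): 15 bp
  [24,27): 3 bp
  [27,38): 11 bp
  [38,47): 9 bp
  [47,52): 5 bp
  [52,58): 6 bp
  [58,64): 6 bp
  [64,71): 7 bp
  [71,77): 6 bp
  [77,85): 8 bp
  [85,93): 8 bp
  [93,104): 11 bp
  [104,115): 11 bp
  [115,126): 11 bp
  [126,131): 5 bp
  [131,138): 7 bp
  [138,143): 5 bp
  [143,150): 7 bp
  [150,153): 3 bp
  [153,162): 9 bp
  [162,169): 7 bp
  [169,177): 8 bp
  [177,181): 4 bp
  [181,188): 7 bp
  [188,197): 9 bp
  [197,203): 6 bp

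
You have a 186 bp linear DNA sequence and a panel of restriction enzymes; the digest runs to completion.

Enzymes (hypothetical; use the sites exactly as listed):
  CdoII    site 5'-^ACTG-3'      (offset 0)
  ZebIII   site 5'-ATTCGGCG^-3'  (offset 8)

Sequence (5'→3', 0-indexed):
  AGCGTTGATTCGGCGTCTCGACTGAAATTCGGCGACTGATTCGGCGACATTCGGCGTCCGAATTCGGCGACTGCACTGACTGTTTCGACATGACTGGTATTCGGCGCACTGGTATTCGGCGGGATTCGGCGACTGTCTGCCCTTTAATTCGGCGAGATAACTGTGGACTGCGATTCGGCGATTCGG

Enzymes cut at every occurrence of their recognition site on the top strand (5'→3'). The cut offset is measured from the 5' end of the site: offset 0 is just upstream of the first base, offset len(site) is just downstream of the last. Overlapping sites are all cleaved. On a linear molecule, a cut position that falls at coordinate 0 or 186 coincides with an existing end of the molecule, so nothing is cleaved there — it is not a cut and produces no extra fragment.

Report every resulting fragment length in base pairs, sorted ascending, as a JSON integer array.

Per-enzyme occurrences:
  CdoII ACTG/0: at [20, 34, 69, 74, 78, 92, 107, 131, 159, 166] ⇒ [20, 34, 69, 74, 78, 92, 107, 131, 159, 166]
  ZebIII ATTCGGCG/8: at [7, 26, 38, 48, 61, 98, 113, 123, 146, 172] ⇒ [15, 34, 46, 56, 69, 106, 121, 131, 154, 180]

All cut coordinates (distinct, sorted): [15, 20, 34, 46, 56, 69, 74, 78, 92, 106, 107, 121, 131, 154, 159, 166, 180]

Fragments:
  [0,15): 15 bp
  [15,20): 5 bp
  [20,34): 14 bp
  [34,46): 12 bp
  [46,56): 10 bp
  [56,69): 13 bp
  [69,74): 5 bp
  [74,78): 4 bp
  [78,92): 14 bp
  [92,106): 14 bp
  [106,107): 1 bp
  [107,121): 14 bp
  [121,131): 10 bp
  [131,154): 23 bp
  [154,159): 5 bp
  [159,166): 7 bp
  [166,180): 14 bp
  [180,186): 6 bp

[1,4,5,5,5,6,7,10,10,12,13,14,14,14,14,14,15,23]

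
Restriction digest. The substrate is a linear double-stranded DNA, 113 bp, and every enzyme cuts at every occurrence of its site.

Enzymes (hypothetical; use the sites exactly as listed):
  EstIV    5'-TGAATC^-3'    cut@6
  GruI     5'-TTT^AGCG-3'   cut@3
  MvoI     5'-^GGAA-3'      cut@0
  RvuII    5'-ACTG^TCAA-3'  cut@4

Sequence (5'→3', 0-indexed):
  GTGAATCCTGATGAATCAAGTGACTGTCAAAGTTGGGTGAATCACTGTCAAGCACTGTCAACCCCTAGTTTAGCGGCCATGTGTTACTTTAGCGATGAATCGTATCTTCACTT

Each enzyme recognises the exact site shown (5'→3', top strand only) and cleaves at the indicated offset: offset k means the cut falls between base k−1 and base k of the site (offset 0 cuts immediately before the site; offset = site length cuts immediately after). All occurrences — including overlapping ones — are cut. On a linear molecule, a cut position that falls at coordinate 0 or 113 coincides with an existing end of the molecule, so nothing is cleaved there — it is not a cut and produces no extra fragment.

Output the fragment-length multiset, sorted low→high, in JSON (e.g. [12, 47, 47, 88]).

[4,7,9,10,10,11,12,14,17,19]

Per-enzyme occurrences:
  EstIV TGAATC/6: at [1, 11, 37, 95] ⇒ [7, 17, 43, 101]
  GruI TTTAGCG/3: at [68, 87] ⇒ [71, 90]
  MvoI (GGAA, off=0): no sites
  RvuII ACTGTCAA/4: at [22, 43, 53] ⇒ [26, 47, 57]

Pooled cuts: [7, 17, 26, 43, 47, 57, 71, 90, 101]

Fragment lengths:
  [0,7): 7 bp
  [7,17): 10 bp
  [17,26): 9 bp
  [26,43): 17 bp
  [43,47): 4 bp
  [47,57): 10 bp
  [57,71): 14 bp
  [71,90): 19 bp
  [90,101): 11 bp
  [101,113): 12 bp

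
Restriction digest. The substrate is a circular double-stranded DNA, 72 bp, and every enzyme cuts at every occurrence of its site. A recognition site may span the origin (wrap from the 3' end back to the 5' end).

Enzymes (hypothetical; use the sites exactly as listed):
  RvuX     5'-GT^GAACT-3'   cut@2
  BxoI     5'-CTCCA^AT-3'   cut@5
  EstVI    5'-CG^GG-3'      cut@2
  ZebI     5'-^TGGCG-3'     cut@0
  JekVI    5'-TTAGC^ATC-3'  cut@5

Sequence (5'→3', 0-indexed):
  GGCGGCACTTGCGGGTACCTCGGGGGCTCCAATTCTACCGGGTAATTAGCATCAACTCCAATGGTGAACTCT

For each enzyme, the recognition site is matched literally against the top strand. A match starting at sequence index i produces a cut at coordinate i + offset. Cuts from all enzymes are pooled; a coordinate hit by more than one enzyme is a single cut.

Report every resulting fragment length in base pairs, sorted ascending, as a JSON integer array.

Scan for sites:
  RvuX (GTGAACT, off=2): starts [63] → cuts [65]
  BxoI (CTCCAAT, off=5): starts [26, 55] → cuts [31, 60]
  EstVI (CGGG, off=2): starts [11, 20, 38] → cuts [13, 22, 40]
  ZebI (TGGCG, off=0): starts [71] → cuts [71]
  JekVI (TTAGCATC, off=5): starts [45] → cuts [50]

All cut coordinates (distinct, sorted): [13, 22, 31, 40, 50, 60, 65, 71]

Fragment lengths:
  13→22: 9 bp
  22→31: 9 bp
  31→40: 9 bp
  40→50: 10 bp
  50→60: 10 bp
  60→65: 5 bp
  65→71: 6 bp
  71→13 (wrap): 72-71+13 = 14 bp

[5,6,9,9,9,10,10,14]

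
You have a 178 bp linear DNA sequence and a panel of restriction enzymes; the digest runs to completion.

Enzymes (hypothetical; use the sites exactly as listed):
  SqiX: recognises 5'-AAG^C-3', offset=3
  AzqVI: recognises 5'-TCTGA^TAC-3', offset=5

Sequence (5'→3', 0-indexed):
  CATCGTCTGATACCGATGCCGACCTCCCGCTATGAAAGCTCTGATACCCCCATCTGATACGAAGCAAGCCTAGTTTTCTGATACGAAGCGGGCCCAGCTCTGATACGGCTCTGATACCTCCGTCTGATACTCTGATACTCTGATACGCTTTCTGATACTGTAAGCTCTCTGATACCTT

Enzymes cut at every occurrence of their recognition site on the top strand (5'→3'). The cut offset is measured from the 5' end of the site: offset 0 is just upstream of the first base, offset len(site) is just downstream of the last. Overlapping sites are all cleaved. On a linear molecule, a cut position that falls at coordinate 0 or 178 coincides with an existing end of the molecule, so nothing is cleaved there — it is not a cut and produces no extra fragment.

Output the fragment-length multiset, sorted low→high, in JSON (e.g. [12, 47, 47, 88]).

[4,6,6,7,7,8,8,8,9,10,11,12,13,13,13,15,28]

Per-enzyme occurrences:
  SqiX AAGC/3: at [35, 61, 65, 85, 161] ⇒ [38, 64, 68, 88, 164]
  AzqVI TCTGATAC/5: at [5, 39, 52, 76, 98, 109, 122, 130, 138, 150, 167] ⇒ [10, 44, 57, 81, 103, 114, 127, 135, 143, 155, 172]

All cut coordinates (distinct, sorted): [10, 38, 44, 57, 64, 68, 81, 88, 103, 114, 127, 135, 143, 155, 164, 172]

Fragment lengths:
  [0,10): 10 bp
  [10,38): 28 bp
  [38,44): 6 bp
  [44,57): 13 bp
  [57,64): 7 bp
  [64,68): 4 bp
  [68,81): 13 bp
  [81,88): 7 bp
  [88,103): 15 bp
  [103,114): 11 bp
  [114,127): 13 bp
  [127,135): 8 bp
  [135,143): 8 bp
  [143,155): 12 bp
  [155,164): 9 bp
  [164,172): 8 bp
  [172,178): 6 bp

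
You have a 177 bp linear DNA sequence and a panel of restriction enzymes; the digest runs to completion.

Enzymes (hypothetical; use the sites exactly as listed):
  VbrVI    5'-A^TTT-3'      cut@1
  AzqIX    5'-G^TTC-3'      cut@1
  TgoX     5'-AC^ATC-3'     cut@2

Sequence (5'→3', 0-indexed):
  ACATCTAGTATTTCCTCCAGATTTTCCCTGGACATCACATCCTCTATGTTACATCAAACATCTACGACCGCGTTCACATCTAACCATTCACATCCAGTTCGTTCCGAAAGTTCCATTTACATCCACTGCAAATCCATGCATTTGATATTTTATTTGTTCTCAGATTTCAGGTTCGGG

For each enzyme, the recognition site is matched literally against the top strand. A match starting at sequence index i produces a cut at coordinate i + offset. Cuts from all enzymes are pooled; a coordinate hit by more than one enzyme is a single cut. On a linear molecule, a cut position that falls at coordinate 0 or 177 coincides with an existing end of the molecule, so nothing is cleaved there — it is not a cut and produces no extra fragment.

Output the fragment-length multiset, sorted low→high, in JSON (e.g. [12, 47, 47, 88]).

Site scan:
  VbrVI ATTT/1: at [9, 20, 114, 139, 146, 151, 163] ⇒ [10, 21, 115, 140, 147, 152, 164]
  AzqIX GTTC/1: at [71, 96, 100, 109, 155, 170] ⇒ [72, 97, 101, 110, 156, 171]
  TgoX ACATC/2: at [0, 31, 36, 50, 57, 75, 89, 118] ⇒ [2, 33, 38, 52, 59, 77, 91, 120]

Pooled cuts: [2, 10, 21, 33, 38, 52, 59, 72, 77, 91, 97, 101, 110, 115, 120, 140, 147, 152, 156, 164, 171]

Fragments:
  [0,2): 2 bp
  [2,10): 8 bp
  [10,21): 11 bp
  [21,33): 12 bp
  [33,38): 5 bp
  [38,52): 14 bp
  [52,59): 7 bp
  [59,72): 13 bp
  [72,77): 5 bp
  [77,91): 14 bp
  [91,97): 6 bp
  [97,101): 4 bp
  [101,110): 9 bp
  [110,115): 5 bp
  [115,120): 5 bp
  [120,140): 20 bp
  [140,147): 7 bp
  [147,152): 5 bp
  [152,156): 4 bp
  [156,164): 8 bp
  [164,171): 7 bp
  [171,177): 6 bp

[2,4,4,5,5,5,5,5,6,6,7,7,7,8,8,9,11,12,13,14,14,20]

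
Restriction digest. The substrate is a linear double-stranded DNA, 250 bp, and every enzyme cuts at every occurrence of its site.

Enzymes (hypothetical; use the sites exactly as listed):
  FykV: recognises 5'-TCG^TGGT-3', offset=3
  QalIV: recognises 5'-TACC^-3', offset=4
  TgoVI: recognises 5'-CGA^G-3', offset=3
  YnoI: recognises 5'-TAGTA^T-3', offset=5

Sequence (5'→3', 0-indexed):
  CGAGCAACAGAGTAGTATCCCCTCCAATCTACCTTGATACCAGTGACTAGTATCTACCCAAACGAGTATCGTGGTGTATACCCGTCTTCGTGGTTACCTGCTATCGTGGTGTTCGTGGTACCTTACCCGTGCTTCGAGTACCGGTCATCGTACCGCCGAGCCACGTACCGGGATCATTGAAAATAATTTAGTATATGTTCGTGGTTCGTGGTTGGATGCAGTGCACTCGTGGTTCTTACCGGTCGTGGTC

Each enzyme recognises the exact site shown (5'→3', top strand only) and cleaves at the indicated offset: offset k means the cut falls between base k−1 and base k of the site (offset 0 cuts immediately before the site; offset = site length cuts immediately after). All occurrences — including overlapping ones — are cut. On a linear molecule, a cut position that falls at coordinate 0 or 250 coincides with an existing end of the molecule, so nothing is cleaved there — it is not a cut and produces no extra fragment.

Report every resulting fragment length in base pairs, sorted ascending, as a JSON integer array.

Scan for sites:
  FykV TCGTGGT/3: at [68, 87, 103, 112, 198, 205, 226, 242] ⇒ [71, 90, 106, 115, 201, 208, 229, 245]
  QalIV TACC/4: at [29, 37, 54, 78, 94, 118, 123, 138, 150, 165, 236] ⇒ [33, 41, 58, 82, 98, 122, 127, 142, 154, 169, 240]
  TgoVI CGAG/3: at [0, 62, 134, 156] ⇒ [3, 65, 137, 159]
  YnoI TAGTAT/5: at [12, 47, 188] ⇒ [17, 52, 193]

Pooled cuts: [3, 17, 33, 41, 52, 58, 65, 71, 82, 90, 98, 106, 115, 122, 127, 137, 142, 154, 159, 169, 193, 201, 208, 229, 240, 245]

Fragment lengths:
  [0,3): 3 bp
  [3,17): 14 bp
  [17,33): 16 bp
  [33,41): 8 bp
  [41,52): 11 bp
  [52,58): 6 bp
  [58,65): 7 bp
  [65,71): 6 bp
  [71,82): 11 bp
  [82,90): 8 bp
  [90,98): 8 bp
  [98,106): 8 bp
  [106,115): 9 bp
  [115,122): 7 bp
  [122,127): 5 bp
  [127,137): 10 bp
  [137,142): 5 bp
  [142,154): 12 bp
  [154,159): 5 bp
  [159,169): 10 bp
  [169,193): 24 bp
  [193,201): 8 bp
  [201,208): 7 bp
  [208,229): 21 bp
  [229,240): 11 bp
  [240,245): 5 bp
  [245,250): 5 bp

[3,5,5,5,5,5,6,6,7,7,7,8,8,8,8,8,9,10,10,11,11,11,12,14,16,21,24]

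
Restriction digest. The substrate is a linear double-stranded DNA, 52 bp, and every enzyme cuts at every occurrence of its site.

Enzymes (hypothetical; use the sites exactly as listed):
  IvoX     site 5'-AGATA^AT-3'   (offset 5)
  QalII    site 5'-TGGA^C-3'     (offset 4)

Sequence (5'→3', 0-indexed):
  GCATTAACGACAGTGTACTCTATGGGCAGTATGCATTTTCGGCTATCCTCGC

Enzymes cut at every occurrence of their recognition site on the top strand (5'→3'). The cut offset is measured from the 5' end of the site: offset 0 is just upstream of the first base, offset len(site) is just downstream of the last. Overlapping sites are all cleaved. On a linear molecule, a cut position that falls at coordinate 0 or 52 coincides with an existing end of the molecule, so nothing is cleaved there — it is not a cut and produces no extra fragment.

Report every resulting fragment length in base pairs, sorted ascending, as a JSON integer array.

Site scan:
  IvoX (AGATAAT, off=5): no sites
  QalII (TGGAC, off=4): no sites

All cut coordinates (distinct, sorted): ∅

Fragment lengths:
  no cuts → one linear fragment of 52 bp

[52]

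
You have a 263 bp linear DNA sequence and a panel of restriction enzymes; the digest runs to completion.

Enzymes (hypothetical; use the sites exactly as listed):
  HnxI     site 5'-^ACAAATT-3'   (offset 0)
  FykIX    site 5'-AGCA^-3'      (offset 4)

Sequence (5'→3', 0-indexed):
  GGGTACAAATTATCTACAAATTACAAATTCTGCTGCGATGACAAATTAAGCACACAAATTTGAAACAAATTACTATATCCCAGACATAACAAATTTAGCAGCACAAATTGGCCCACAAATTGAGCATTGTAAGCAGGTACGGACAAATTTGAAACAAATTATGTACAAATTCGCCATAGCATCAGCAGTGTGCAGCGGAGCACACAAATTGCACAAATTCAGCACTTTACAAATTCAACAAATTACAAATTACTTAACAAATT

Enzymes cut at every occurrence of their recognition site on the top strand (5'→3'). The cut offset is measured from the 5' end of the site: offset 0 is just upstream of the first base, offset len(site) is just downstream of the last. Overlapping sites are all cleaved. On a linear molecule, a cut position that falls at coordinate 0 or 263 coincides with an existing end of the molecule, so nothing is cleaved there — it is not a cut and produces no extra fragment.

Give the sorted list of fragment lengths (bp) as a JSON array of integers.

[1,1,1,2,4,4,6,7,7,7,7,9,9,9,11,11,11,11,11,12,12,12,12,12,15,17,18,24]

Scan for sites:
  HnxI ACAAATT/0: at [4, 15, 22, 40, 53, 64, 88, 102, 114, 142, 153, 164, 203, 212, 228, 237, 244, 256] ⇒ [4, 15, 22, 40, 53, 64, 88, 102, 114, 142, 153, 164, 203, 212, 228, 237, 244, 256]
  FykIX AGCA/4: at [48, 96, 99, 122, 131, 177, 183, 198, 220] ⇒ [52, 100, 103, 126, 135, 181, 187, 202, 224]

Pooled cuts: [4, 15, 22, 40, 52, 53, 64, 88, 100, 102, 103, 114, 126, 135, 142, 153, 164, 181, 187, 202, 203, 212, 224, 228, 237, 244, 256]

Fragments:
  [0,4): 4 bp
  [4,15): 11 bp
  [15,22): 7 bp
  [22,40): 18 bp
  [40,52): 12 bp
  [52,53): 1 bp
  [53,64): 11 bp
  [64,88): 24 bp
  [88,100): 12 bp
  [100,102): 2 bp
  [102,103): 1 bp
  [103,114): 11 bp
  [114,126): 12 bp
  [126,135): 9 bp
  [135,142): 7 bp
  [142,153): 11 bp
  [153,164): 11 bp
  [164,181): 17 bp
  [181,187): 6 bp
  [187,202): 15 bp
  [202,203): 1 bp
  [203,212): 9 bp
  [212,224): 12 bp
  [224,228): 4 bp
  [228,237): 9 bp
  [237,244): 7 bp
  [244,256): 12 bp
  [256,263): 7 bp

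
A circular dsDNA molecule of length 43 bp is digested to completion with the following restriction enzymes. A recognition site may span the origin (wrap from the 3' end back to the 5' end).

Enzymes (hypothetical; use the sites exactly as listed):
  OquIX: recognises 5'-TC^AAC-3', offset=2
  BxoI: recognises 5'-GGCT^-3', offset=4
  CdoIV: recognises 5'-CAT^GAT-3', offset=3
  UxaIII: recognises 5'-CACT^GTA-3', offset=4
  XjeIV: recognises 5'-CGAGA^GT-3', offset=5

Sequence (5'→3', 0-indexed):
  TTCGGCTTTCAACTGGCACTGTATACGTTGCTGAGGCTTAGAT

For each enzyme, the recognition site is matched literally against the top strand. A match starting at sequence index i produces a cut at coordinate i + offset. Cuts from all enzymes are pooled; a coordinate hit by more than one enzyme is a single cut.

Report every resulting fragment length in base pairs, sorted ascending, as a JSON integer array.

[3,10,12,18]

Site scan:
  OquIX (TCAAC, off=2): starts [8] → cuts [10]
  BxoI (GGCT, off=4): starts [3, 34] → cuts [7, 38]
  CdoIV (CATGAT, off=3): no sites
  UxaIII (CACTGTA, off=4): starts [16] → cuts [20]
  XjeIV (CGAGAGT, off=5): no sites

Pooled cuts: [7, 10, 20, 38]

Fragment lengths:
  7→10: 3 bp
  10→20: 10 bp
  20→38: 18 bp
  38→7 (wrap): 43-38+7 = 12 bp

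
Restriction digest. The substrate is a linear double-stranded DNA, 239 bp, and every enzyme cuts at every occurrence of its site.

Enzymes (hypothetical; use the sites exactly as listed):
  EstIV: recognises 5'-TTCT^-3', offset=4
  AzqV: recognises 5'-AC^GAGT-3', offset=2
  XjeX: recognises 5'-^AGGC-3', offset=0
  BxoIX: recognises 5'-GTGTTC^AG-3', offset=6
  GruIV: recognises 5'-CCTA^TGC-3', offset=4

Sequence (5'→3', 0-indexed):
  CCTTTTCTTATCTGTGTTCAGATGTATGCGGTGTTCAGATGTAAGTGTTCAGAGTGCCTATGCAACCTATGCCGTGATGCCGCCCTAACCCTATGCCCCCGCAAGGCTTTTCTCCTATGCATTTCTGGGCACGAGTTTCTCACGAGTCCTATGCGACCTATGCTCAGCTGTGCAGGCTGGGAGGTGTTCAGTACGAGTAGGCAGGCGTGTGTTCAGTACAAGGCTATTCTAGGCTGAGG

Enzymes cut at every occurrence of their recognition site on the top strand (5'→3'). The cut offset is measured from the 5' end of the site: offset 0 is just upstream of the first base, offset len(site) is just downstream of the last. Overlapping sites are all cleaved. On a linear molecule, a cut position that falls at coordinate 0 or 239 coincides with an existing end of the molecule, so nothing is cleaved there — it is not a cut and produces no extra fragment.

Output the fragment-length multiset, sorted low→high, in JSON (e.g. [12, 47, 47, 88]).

[3,4,4,4,5,6,6,8,8,8,9,9,9,9,10,10,10,10,11,12,13,14,16,17,24]

Scan for sites:
  EstIV (TTCT, off=4): starts [4, 109, 122, 136, 226] → cuts [8, 113, 126, 140, 230]
  AzqV (ACGAGT, off=2): starts [130, 141, 192] → cuts [132, 143, 194]
  XjeX (AGGC, off=0): starts [103, 173, 198, 202, 220, 230] → cuts [103, 173, 198, 202, 220, 230]
  BxoIX (GTGTTCAG, off=6): starts [13, 30, 44, 183, 208] → cuts [19, 36, 50, 189, 214]
  GruIV (CCTATGC, off=4): starts [56, 65, 89, 113, 147, 156] → cuts [60, 69, 93, 117, 151, 160]

Pooled cuts: [8, 19, 36, 50, 60, 69, 93, 103, 113, 117, 126, 132, 140, 143, 151, 160, 173, 189, 194, 198, 202, 214, 220, 230]

Fragments:
  [0,8): 8 bp
  [8,19): 11 bp
  [19,36): 17 bp
  [36,50): 14 bp
  [50,60): 10 bp
  [60,69): 9 bp
  [69,93): 24 bp
  [93,103): 10 bp
  [103,113): 10 bp
  [113,117): 4 bp
  [117,126): 9 bp
  [126,132): 6 bp
  [132,140): 8 bp
  [140,143): 3 bp
  [143,151): 8 bp
  [151,160): 9 bp
  [160,173): 13 bp
  [173,189): 16 bp
  [189,194): 5 bp
  [194,198): 4 bp
  [198,202): 4 bp
  [202,214): 12 bp
  [214,220): 6 bp
  [220,230): 10 bp
  [230,239): 9 bp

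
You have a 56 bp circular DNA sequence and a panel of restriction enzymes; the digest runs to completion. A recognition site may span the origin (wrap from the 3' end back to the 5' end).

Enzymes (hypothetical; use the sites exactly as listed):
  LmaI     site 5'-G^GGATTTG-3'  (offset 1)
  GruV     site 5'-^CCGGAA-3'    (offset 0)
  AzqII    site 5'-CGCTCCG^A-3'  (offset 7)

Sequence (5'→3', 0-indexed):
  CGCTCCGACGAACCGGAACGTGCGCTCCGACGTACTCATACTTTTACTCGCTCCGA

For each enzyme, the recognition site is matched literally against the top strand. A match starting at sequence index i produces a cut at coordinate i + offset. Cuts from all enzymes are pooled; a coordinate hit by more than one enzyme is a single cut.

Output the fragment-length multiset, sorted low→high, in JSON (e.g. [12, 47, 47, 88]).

[5,8,17,26]

Scan for sites:
  LmaI (GGGATTTG, off=1): no sites
  GruV CCGGAA/0: at [12] ⇒ [12]
  AzqII CGCTCCGA/7: at [0, 22, 48] ⇒ [7, 29, 55]

All cut coordinates (distinct, sorted): [7, 12, 29, 55]

Fragment lengths:
  7→12: 5 bp
  12→29: 17 bp
  29→55: 26 bp
  55→7 (wrap): 56-55+7 = 8 bp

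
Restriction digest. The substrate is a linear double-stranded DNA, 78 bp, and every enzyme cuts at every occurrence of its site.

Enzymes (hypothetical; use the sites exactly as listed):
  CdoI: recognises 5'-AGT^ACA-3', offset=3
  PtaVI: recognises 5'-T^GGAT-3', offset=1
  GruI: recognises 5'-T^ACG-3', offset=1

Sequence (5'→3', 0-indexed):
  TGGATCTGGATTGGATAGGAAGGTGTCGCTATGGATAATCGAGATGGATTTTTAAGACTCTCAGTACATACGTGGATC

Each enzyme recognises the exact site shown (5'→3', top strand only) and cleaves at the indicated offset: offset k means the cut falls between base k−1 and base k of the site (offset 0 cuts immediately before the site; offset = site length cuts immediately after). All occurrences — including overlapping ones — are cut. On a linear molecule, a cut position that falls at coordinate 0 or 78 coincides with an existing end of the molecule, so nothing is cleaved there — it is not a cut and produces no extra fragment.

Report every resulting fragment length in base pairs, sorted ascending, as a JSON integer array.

[1,4,4,5,5,6,13,20,20]

Site scan:
  CdoI (AGTACA, off=3): starts [62] → cuts [65]
  PtaVI (TGGAT, off=1): starts [0, 6, 11, 31, 44, 72] → cuts [1, 7, 12, 32, 45, 73]
  GruI (TACG, off=1): starts [68] → cuts [69]

Pooled cuts: [1, 7, 12, 32, 45, 65, 69, 73]

Fragment lengths:
  [0,1): 1 bp
  [1,7): 6 bp
  [7,12): 5 bp
  [12,32): 20 bp
  [32,45): 13 bp
  [45,65): 20 bp
  [65,69): 4 bp
  [69,73): 4 bp
  [73,78): 5 bp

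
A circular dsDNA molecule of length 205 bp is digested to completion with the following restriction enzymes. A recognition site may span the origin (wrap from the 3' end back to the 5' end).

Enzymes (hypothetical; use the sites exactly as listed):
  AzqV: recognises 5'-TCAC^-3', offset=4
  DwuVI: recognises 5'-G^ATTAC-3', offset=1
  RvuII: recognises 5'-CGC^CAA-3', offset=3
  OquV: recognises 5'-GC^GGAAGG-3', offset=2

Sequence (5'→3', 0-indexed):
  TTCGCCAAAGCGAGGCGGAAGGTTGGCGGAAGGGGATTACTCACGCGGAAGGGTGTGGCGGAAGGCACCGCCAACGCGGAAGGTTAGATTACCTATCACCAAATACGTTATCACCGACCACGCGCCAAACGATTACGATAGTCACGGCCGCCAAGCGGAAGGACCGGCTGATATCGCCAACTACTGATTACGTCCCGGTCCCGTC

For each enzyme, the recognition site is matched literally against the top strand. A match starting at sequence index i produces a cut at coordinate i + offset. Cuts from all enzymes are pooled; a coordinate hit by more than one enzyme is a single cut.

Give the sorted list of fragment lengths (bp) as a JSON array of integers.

Site scan:
  AzqV TCAC/4: at [40, 95, 110, 141] ⇒ [44, 99, 114, 145]
  DwuVI GATTAC/1: at [34, 86, 130, 185] ⇒ [35, 87, 131, 186]
  RvuII CGCCAA/3: at [2, 68, 122, 148, 174] ⇒ [5, 71, 125, 151, 177]
  OquV GCGGAAGG/2: at [14, 25, 44, 57, 75, 154] ⇒ [16, 27, 46, 59, 77, 156]

All cut coordinates (distinct, sorted): [5, 16, 27, 35, 44, 46, 59, 71, 77, 87, 99, 114, 125, 131, 145, 151, 156, 177, 186]

Fragments:
  5→16: 11 bp
  16→27: 11 bp
  27→35: 8 bp
  35→44: 9 bp
  44→46: 2 bp
  46→59: 13 bp
  59→71: 12 bp
  71→77: 6 bp
  77→87: 10 bp
  87→99: 12 bp
  99→114: 15 bp
  114→125: 11 bp
  125→131: 6 bp
  131→145: 14 bp
  145→151: 6 bp
  151→156: 5 bp
  156→177: 21 bp
  177→186: 9 bp
  186→5 (wrap): 205-186+5 = 24 bp

[2,5,6,6,6,8,9,9,10,11,11,11,12,12,13,14,15,21,24]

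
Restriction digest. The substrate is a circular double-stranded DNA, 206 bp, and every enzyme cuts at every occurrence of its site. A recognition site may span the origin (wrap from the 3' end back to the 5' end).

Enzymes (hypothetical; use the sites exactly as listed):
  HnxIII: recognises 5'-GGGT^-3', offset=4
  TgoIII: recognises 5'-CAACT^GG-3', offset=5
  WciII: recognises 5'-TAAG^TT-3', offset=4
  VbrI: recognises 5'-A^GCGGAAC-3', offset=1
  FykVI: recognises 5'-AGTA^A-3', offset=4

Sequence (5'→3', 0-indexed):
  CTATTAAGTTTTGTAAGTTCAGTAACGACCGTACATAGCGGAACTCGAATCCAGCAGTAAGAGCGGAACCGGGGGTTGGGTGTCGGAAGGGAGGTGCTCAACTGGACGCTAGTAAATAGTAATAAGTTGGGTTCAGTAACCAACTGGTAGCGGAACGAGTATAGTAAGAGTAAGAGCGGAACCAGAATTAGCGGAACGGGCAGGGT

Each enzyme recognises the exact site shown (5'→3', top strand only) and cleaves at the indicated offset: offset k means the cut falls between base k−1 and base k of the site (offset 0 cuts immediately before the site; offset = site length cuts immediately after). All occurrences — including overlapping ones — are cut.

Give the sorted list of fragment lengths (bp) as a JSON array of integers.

Site scan:
  HnxIII (GGGT, off=4): starts [72, 77, 128, 202] → cuts [0, 76, 81, 132]
  TgoIII (CAACTGG, off=5): starts [98, 140] → cuts [103, 145]
  WciII (TAAGTT, off=4): starts [4, 13, 122] → cuts [8, 17, 126]
  VbrI (AGCGGAAC, off=1): starts [36, 61, 148, 174, 189] → cuts [37, 62, 149, 175, 190]
  FykVI (AGTAA, off=4): starts [20, 55, 110, 117, 134, 162, 168] → cuts [24, 59, 114, 121, 138, 166, 172]

Pooled cuts: [0, 8, 17, 24, 37, 59, 62, 76, 81, 103, 114, 121, 126, 132, 138, 145, 149, 166, 172, 175, 190]

Fragment lengths:
  0→8: 8 bp
  8→17: 9 bp
  17→24: 7 bp
  24→37: 13 bp
  37→59: 22 bp
  59→62: 3 bp
  62→76: 14 bp
  76→81: 5 bp
  81→103: 22 bp
  103→114: 11 bp
  114→121: 7 bp
  121→126: 5 bp
  126→132: 6 bp
  132→138: 6 bp
  138→145: 7 bp
  145→149: 4 bp
  149→166: 17 bp
  166→172: 6 bp
  172→175: 3 bp
  175→190: 15 bp
  190→0 (wrap): 206-190+0 = 16 bp

[3,3,4,5,5,6,6,6,7,7,7,8,9,11,13,14,15,16,17,22,22]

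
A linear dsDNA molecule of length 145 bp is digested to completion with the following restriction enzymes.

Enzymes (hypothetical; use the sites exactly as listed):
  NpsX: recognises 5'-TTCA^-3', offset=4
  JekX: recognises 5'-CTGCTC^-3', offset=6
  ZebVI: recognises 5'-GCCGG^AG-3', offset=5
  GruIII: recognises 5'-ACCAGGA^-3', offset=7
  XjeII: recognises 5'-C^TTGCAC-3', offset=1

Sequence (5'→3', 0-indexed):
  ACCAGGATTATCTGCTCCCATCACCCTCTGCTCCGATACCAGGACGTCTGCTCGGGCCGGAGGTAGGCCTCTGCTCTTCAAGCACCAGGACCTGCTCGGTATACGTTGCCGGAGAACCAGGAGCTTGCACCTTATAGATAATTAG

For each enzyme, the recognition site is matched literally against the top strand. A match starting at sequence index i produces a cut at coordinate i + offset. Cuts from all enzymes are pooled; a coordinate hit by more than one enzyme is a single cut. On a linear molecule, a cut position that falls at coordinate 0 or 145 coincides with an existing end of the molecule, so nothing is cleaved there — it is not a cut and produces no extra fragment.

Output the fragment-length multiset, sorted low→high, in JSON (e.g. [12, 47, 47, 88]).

Per-enzyme occurrences:
  NpsX TTCA/4: at [76] ⇒ [80]
  JekX CTGCTC/6: at [11, 27, 47, 70, 91] ⇒ [17, 33, 53, 76, 97]
  ZebVI GCCGGAG/5: at [55, 107] ⇒ [60, 112]
  GruIII ACCAGGA/7: at [0, 37, 83, 115] ⇒ [7, 44, 90, 122]
  XjeII CTTGCAC/1: at [123] ⇒ [124]

Pooled cuts: [7, 17, 33, 44, 53, 60, 76, 80, 90, 97, 112, 122, 124]

Fragments:
  [0,7): 7 bp
  [7,17): 10 bp
  [17,33): 16 bp
  [33,44): 11 bp
  [44,53): 9 bp
  [53,60): 7 bp
  [60,76): 16 bp
  [76,80): 4 bp
  [80,90): 10 bp
  [90,97): 7 bp
  [97,112): 15 bp
  [112,122): 10 bp
  [122,124): 2 bp
  [124,145): 21 bp

[2,4,7,7,7,9,10,10,10,11,15,16,16,21]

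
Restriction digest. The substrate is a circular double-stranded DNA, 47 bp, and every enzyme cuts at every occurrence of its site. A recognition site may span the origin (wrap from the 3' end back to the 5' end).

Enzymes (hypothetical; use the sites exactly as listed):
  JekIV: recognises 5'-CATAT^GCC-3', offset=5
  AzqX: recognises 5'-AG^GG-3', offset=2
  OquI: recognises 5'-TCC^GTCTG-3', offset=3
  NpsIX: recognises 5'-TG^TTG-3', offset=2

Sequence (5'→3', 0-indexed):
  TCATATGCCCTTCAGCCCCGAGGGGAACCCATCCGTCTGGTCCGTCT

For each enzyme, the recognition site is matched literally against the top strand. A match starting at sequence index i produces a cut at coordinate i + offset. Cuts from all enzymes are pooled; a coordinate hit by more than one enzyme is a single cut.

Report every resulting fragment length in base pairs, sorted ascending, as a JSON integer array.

Per-enzyme occurrences:
  JekIV CATATGCC/5: at [1] ⇒ [6]
  AzqX AGGG/2: at [20] ⇒ [22]
  OquI TCCGTCTG/3: at [31] ⇒ [34]
  NpsIX (TGTTG, off=2): no sites

All cut coordinates (distinct, sorted): [6, 22, 34]

Fragment lengths:
  6→22: 16 bp
  22→34: 12 bp
  34→6 (wrap): 47-34+6 = 19 bp

[12,16,19]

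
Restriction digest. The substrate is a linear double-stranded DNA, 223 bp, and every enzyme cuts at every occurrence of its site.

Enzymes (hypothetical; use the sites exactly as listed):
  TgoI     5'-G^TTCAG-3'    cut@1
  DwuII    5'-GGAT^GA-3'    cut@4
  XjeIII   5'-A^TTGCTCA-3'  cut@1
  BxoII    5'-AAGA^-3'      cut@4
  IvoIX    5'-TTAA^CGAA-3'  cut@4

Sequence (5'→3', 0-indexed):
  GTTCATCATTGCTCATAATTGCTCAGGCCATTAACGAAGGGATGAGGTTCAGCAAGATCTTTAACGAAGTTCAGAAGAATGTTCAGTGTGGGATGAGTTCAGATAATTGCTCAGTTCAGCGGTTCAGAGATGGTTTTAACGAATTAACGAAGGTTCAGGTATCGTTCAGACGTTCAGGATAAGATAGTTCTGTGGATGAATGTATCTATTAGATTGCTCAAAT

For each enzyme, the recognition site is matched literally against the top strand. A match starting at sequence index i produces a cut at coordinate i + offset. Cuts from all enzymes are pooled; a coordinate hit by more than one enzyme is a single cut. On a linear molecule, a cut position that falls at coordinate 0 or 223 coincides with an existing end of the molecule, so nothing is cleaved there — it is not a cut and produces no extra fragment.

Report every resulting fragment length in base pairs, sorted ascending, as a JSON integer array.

[3,3,4,5,6,7,8,8,8,8,8,9,9,9,10,10,10,11,12,13,13,16,16,17]

Per-enzyme occurrences:
  TgoI GTTCAG/1: at [46, 68, 80, 96, 113, 121, 152, 163, 171] ⇒ [47, 69, 81, 97, 114, 122, 153, 164, 172]
  DwuII GGATGA/4: at [39, 90, 193] ⇒ [43, 94, 197]
  XjeIII ATTGCTCA/1: at [7, 17, 105, 212] ⇒ [8, 18, 106, 213]
  BxoII AAGA/4: at [53, 74, 180] ⇒ [57, 78, 184]
  IvoIX TTAACGAA/4: at [30, 60, 135, 143] ⇒ [34, 64, 139, 147]

All cut coordinates (distinct, sorted): [8, 18, 34, 43, 47, 57, 64, 69, 78, 81, 94, 97, 106, 114, 122, 139, 147, 153, 164, 172, 184, 197, 213]

Fragment lengths:
  [0,8): 8 bp
  [8,18): 10 bp
  [18,34): 16 bp
  [34,43): 9 bp
  [43,47): 4 bp
  [47,57): 10 bp
  [57,64): 7 bp
  [64,69): 5 bp
  [69,78): 9 bp
  [78,81): 3 bp
  [81,94): 13 bp
  [94,97): 3 bp
  [97,106): 9 bp
  [106,114): 8 bp
  [114,122): 8 bp
  [122,139): 17 bp
  [139,147): 8 bp
  [147,153): 6 bp
  [153,164): 11 bp
  [164,172): 8 bp
  [172,184): 12 bp
  [184,197): 13 bp
  [197,213): 16 bp
  [213,223): 10 bp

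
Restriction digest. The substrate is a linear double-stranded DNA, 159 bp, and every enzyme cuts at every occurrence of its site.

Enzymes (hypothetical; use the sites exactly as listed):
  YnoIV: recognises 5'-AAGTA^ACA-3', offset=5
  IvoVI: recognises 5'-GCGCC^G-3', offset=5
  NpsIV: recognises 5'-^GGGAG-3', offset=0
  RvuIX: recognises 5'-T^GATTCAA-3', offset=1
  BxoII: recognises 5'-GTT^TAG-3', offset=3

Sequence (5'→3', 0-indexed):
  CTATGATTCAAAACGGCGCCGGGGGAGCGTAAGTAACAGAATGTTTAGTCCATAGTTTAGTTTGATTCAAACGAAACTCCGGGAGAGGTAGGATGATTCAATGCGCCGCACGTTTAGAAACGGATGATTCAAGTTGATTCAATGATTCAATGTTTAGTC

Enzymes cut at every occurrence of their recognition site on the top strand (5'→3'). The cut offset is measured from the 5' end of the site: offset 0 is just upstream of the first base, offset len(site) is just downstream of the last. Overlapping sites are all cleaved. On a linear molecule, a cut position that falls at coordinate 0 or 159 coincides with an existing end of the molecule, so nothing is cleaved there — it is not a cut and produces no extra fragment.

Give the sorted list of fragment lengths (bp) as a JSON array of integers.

Scan for sites:
  YnoIV (AAGTAACA, off=5): starts [30] → cuts [35]
  IvoVI (GCGCCG, off=5): starts [15, 102] → cuts [20, 107]
  NpsIV (GGGAG, off=0): starts [22, 80] → cuts [22, 80]
  RvuIX (TGATTCAA, off=1): starts [3, 62, 93, 124, 134, 142] → cuts [4, 63, 94, 125, 135, 143]
  BxoII (GTTTAG, off=3): starts [42, 54, 111, 151] → cuts [45, 57, 114, 154]

All cut coordinates (distinct, sorted): [4, 20, 22, 35, 45, 57, 63, 80, 94, 107, 114, 125, 135, 143, 154]

Fragment lengths:
  [0,4): 4 bp
  [4,20): 16 bp
  [20,22): 2 bp
  [22,35): 13 bp
  [35,45): 10 bp
  [45,57): 12 bp
  [57,63): 6 bp
  [63,80): 17 bp
  [80,94): 14 bp
  [94,107): 13 bp
  [107,114): 7 bp
  [114,125): 11 bp
  [125,135): 10 bp
  [135,143): 8 bp
  [143,154): 11 bp
  [154,159): 5 bp

[2,4,5,6,7,8,10,10,11,11,12,13,13,14,16,17]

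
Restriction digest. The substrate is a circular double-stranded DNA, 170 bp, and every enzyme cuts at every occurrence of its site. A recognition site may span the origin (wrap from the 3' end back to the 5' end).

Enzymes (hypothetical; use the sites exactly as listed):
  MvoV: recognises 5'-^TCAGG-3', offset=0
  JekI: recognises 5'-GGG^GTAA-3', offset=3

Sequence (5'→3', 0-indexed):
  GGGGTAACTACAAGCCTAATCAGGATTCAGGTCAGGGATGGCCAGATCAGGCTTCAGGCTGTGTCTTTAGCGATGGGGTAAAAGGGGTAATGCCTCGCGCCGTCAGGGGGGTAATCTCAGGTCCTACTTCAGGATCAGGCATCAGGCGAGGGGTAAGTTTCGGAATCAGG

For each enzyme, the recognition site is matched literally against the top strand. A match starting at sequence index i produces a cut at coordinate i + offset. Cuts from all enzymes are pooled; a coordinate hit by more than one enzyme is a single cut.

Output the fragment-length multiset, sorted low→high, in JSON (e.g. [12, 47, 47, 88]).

[5,6,6,7,7,7,8,8,9,11,12,13,15,16,16,24]

Scan for sites:
  MvoV (TCAGG, off=0): starts [19, 26, 31, 46, 53, 102, 116, 128, 134, 141, 165] → cuts [19, 26, 31, 46, 53, 102, 116, 128, 134, 141, 165]
  JekI (GGGGTAA, off=3): starts [0, 74, 83, 107, 149] → cuts [3, 77, 86, 110, 152]

All cut coordinates (distinct, sorted): [3, 19, 26, 31, 46, 53, 77, 86, 102, 110, 116, 128, 134, 141, 152, 165]

Fragment lengths:
  3→19: 16 bp
  19→26: 7 bp
  26→31: 5 bp
  31→46: 15 bp
  46→53: 7 bp
  53→77: 24 bp
  77→86: 9 bp
  86→102: 16 bp
  102→110: 8 bp
  110→116: 6 bp
  116→128: 12 bp
  128→134: 6 bp
  134→141: 7 bp
  141→152: 11 bp
  152→165: 13 bp
  165→3 (wrap): 170-165+3 = 8 bp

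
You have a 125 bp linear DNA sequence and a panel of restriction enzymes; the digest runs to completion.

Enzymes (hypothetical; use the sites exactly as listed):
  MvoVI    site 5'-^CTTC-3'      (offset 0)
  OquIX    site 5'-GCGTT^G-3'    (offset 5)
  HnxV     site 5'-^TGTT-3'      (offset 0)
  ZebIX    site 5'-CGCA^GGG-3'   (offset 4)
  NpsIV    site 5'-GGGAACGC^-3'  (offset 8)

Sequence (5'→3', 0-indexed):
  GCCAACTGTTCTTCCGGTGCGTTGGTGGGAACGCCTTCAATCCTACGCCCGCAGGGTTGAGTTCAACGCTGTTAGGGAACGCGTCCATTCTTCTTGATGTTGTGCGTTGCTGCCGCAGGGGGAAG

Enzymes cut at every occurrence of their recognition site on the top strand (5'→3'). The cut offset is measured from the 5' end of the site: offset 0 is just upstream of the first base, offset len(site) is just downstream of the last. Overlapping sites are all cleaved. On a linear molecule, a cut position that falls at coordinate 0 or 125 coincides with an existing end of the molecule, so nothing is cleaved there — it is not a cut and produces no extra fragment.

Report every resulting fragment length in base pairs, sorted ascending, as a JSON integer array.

Site scan:
  MvoVI (CTTC, off=0): starts [10, 34, 89] → cuts [10, 34, 89]
  OquIX (GCGTTG, off=5): starts [18, 103] → cuts [23, 108]
  HnxV (TGTT, off=0): starts [6, 69, 97] → cuts [6, 69, 97]
  ZebIX (CGCAGGG, off=4): starts [49, 113] → cuts [53, 117]
  NpsIV (GGGAACGC, off=8): starts [26, 74] → cuts [34, 82]

All cut coordinates (distinct, sorted): [6, 10, 23, 34, 53, 69, 82, 89, 97, 108, 117]

Fragments:
  [0,6): 6 bp
  [6,10): 4 bp
  [10,23): 13 bp
  [23,34): 11 bp
  [34,53): 19 bp
  [53,69): 16 bp
  [69,82): 13 bp
  [82,89): 7 bp
  [89,97): 8 bp
  [97,108): 11 bp
  [108,117): 9 bp
  [117,125): 8 bp

[4,6,7,8,8,9,11,11,13,13,16,19]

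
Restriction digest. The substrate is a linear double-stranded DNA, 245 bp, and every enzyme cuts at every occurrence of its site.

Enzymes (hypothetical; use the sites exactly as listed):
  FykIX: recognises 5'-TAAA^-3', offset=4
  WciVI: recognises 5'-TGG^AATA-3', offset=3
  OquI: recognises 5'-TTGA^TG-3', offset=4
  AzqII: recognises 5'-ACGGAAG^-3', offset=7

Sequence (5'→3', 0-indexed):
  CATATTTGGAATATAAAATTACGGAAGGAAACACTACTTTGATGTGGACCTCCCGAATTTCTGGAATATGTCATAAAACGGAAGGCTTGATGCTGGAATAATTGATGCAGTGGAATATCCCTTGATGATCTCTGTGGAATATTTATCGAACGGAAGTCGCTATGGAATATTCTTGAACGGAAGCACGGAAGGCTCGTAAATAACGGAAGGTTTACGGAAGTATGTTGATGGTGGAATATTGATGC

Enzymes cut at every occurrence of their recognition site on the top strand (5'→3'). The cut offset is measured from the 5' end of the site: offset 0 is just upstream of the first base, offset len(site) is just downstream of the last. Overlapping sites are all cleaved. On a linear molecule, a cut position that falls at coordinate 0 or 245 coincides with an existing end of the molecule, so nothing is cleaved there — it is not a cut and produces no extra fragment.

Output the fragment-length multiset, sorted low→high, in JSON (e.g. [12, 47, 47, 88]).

Site scan:
  FykIX (TAAA, off=4): starts [13, 73, 196] → cuts [17, 77, 200]
  WciVI (TGGAATA, off=3): starts [6, 61, 93, 110, 134, 162, 231] → cuts [9, 64, 96, 113, 137, 165, 234]
  OquI (TTGATG, off=4): starts [38, 86, 101, 121, 224, 238] → cuts [42, 90, 105, 125, 228, 242]
  AzqII (ACGGAAG, off=7): starts [20, 77, 149, 176, 184, 202, 213] → cuts [27, 84, 156, 183, 191, 209, 220]

All cut coordinates (distinct, sorted): [9, 17, 27, 42, 64, 77, 84, 90, 96, 105, 113, 125, 137, 156, 165, 183, 191, 200, 209, 220, 228, 234, 242]

Fragments:
  [0,9): 9 bp
  [9,17): 8 bp
  [17,27): 10 bp
  [27,42): 15 bp
  [42,64): 22 bp
  [64,77): 13 bp
  [77,84): 7 bp
  [84,90): 6 bp
  [90,96): 6 bp
  [96,105): 9 bp
  [105,113): 8 bp
  [113,125): 12 bp
  [125,137): 12 bp
  [137,156): 19 bp
  [156,165): 9 bp
  [165,183): 18 bp
  [183,191): 8 bp
  [191,200): 9 bp
  [200,209): 9 bp
  [209,220): 11 bp
  [220,228): 8 bp
  [228,234): 6 bp
  [234,242): 8 bp
  [242,245): 3 bp

[3,6,6,6,7,8,8,8,8,8,9,9,9,9,9,10,11,12,12,13,15,18,19,22]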